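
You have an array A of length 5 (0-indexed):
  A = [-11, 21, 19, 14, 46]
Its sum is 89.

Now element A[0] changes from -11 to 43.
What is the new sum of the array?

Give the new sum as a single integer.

Answer: 143

Derivation:
Old value at index 0: -11
New value at index 0: 43
Delta = 43 - -11 = 54
New sum = old_sum + delta = 89 + (54) = 143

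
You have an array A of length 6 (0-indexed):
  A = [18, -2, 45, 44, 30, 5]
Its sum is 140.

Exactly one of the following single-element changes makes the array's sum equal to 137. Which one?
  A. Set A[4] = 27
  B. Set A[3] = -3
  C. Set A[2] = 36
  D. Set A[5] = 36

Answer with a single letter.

Answer: A

Derivation:
Option A: A[4] 30->27, delta=-3, new_sum=140+(-3)=137 <-- matches target
Option B: A[3] 44->-3, delta=-47, new_sum=140+(-47)=93
Option C: A[2] 45->36, delta=-9, new_sum=140+(-9)=131
Option D: A[5] 5->36, delta=31, new_sum=140+(31)=171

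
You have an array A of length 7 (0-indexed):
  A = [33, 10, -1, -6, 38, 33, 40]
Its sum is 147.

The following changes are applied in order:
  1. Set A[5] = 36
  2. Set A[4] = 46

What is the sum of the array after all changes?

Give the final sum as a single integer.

Initial sum: 147
Change 1: A[5] 33 -> 36, delta = 3, sum = 150
Change 2: A[4] 38 -> 46, delta = 8, sum = 158

Answer: 158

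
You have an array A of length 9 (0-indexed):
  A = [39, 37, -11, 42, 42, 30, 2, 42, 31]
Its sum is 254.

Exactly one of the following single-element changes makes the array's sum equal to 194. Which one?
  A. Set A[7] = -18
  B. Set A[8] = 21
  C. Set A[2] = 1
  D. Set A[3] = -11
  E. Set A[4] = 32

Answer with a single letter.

Answer: A

Derivation:
Option A: A[7] 42->-18, delta=-60, new_sum=254+(-60)=194 <-- matches target
Option B: A[8] 31->21, delta=-10, new_sum=254+(-10)=244
Option C: A[2] -11->1, delta=12, new_sum=254+(12)=266
Option D: A[3] 42->-11, delta=-53, new_sum=254+(-53)=201
Option E: A[4] 42->32, delta=-10, new_sum=254+(-10)=244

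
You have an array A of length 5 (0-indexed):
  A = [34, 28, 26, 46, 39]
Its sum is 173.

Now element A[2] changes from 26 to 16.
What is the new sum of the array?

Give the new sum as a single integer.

Old value at index 2: 26
New value at index 2: 16
Delta = 16 - 26 = -10
New sum = old_sum + delta = 173 + (-10) = 163

Answer: 163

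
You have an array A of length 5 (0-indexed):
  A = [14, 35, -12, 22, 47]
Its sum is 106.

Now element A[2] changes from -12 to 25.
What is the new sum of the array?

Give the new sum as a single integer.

Old value at index 2: -12
New value at index 2: 25
Delta = 25 - -12 = 37
New sum = old_sum + delta = 106 + (37) = 143

Answer: 143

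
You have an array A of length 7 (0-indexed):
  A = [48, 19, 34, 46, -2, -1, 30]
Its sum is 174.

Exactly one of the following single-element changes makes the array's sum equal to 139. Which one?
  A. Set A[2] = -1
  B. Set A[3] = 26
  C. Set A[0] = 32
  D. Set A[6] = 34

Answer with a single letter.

Answer: A

Derivation:
Option A: A[2] 34->-1, delta=-35, new_sum=174+(-35)=139 <-- matches target
Option B: A[3] 46->26, delta=-20, new_sum=174+(-20)=154
Option C: A[0] 48->32, delta=-16, new_sum=174+(-16)=158
Option D: A[6] 30->34, delta=4, new_sum=174+(4)=178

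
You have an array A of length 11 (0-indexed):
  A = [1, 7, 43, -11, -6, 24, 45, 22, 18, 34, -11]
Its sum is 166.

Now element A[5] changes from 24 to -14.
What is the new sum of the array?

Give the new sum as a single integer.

Answer: 128

Derivation:
Old value at index 5: 24
New value at index 5: -14
Delta = -14 - 24 = -38
New sum = old_sum + delta = 166 + (-38) = 128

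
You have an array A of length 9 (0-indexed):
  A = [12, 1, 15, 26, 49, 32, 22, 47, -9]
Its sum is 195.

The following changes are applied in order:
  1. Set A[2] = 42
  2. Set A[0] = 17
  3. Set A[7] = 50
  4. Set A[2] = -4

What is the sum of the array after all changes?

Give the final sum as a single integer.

Initial sum: 195
Change 1: A[2] 15 -> 42, delta = 27, sum = 222
Change 2: A[0] 12 -> 17, delta = 5, sum = 227
Change 3: A[7] 47 -> 50, delta = 3, sum = 230
Change 4: A[2] 42 -> -4, delta = -46, sum = 184

Answer: 184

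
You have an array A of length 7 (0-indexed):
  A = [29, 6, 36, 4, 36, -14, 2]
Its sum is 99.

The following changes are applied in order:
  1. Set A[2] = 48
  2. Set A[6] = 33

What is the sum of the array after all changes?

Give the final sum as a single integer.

Answer: 142

Derivation:
Initial sum: 99
Change 1: A[2] 36 -> 48, delta = 12, sum = 111
Change 2: A[6] 2 -> 33, delta = 31, sum = 142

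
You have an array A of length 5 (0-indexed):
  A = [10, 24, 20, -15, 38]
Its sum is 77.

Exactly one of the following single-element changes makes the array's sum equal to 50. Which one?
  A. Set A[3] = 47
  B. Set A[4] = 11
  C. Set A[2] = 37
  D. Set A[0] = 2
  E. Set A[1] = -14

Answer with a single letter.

Option A: A[3] -15->47, delta=62, new_sum=77+(62)=139
Option B: A[4] 38->11, delta=-27, new_sum=77+(-27)=50 <-- matches target
Option C: A[2] 20->37, delta=17, new_sum=77+(17)=94
Option D: A[0] 10->2, delta=-8, new_sum=77+(-8)=69
Option E: A[1] 24->-14, delta=-38, new_sum=77+(-38)=39

Answer: B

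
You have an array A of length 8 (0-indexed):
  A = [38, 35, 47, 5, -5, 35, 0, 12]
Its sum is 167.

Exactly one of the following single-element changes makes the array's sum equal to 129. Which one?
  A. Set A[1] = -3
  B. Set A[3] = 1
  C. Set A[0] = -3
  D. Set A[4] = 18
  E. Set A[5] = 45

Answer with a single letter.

Option A: A[1] 35->-3, delta=-38, new_sum=167+(-38)=129 <-- matches target
Option B: A[3] 5->1, delta=-4, new_sum=167+(-4)=163
Option C: A[0] 38->-3, delta=-41, new_sum=167+(-41)=126
Option D: A[4] -5->18, delta=23, new_sum=167+(23)=190
Option E: A[5] 35->45, delta=10, new_sum=167+(10)=177

Answer: A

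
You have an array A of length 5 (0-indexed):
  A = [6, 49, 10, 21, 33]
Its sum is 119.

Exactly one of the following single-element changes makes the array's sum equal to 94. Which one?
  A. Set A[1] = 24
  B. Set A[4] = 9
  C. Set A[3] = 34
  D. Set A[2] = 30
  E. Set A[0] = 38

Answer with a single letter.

Option A: A[1] 49->24, delta=-25, new_sum=119+(-25)=94 <-- matches target
Option B: A[4] 33->9, delta=-24, new_sum=119+(-24)=95
Option C: A[3] 21->34, delta=13, new_sum=119+(13)=132
Option D: A[2] 10->30, delta=20, new_sum=119+(20)=139
Option E: A[0] 6->38, delta=32, new_sum=119+(32)=151

Answer: A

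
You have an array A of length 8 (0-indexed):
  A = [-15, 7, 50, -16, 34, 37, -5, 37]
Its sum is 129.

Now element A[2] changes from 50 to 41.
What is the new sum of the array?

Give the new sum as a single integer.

Old value at index 2: 50
New value at index 2: 41
Delta = 41 - 50 = -9
New sum = old_sum + delta = 129 + (-9) = 120

Answer: 120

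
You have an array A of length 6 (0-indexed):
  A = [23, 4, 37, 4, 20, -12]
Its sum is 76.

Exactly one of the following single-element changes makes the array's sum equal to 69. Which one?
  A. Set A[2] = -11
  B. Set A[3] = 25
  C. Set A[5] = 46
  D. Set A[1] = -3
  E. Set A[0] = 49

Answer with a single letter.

Option A: A[2] 37->-11, delta=-48, new_sum=76+(-48)=28
Option B: A[3] 4->25, delta=21, new_sum=76+(21)=97
Option C: A[5] -12->46, delta=58, new_sum=76+(58)=134
Option D: A[1] 4->-3, delta=-7, new_sum=76+(-7)=69 <-- matches target
Option E: A[0] 23->49, delta=26, new_sum=76+(26)=102

Answer: D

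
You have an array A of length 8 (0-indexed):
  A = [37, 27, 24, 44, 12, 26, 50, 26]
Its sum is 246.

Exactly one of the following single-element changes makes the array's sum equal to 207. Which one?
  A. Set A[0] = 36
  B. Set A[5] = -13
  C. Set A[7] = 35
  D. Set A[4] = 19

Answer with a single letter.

Option A: A[0] 37->36, delta=-1, new_sum=246+(-1)=245
Option B: A[5] 26->-13, delta=-39, new_sum=246+(-39)=207 <-- matches target
Option C: A[7] 26->35, delta=9, new_sum=246+(9)=255
Option D: A[4] 12->19, delta=7, new_sum=246+(7)=253

Answer: B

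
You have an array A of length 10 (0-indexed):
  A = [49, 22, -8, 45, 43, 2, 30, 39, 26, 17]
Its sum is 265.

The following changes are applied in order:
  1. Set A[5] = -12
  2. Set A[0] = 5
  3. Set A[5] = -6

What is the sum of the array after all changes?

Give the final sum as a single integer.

Initial sum: 265
Change 1: A[5] 2 -> -12, delta = -14, sum = 251
Change 2: A[0] 49 -> 5, delta = -44, sum = 207
Change 3: A[5] -12 -> -6, delta = 6, sum = 213

Answer: 213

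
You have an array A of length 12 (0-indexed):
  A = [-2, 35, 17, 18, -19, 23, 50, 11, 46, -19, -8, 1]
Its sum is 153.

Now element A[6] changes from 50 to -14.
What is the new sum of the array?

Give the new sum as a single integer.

Old value at index 6: 50
New value at index 6: -14
Delta = -14 - 50 = -64
New sum = old_sum + delta = 153 + (-64) = 89

Answer: 89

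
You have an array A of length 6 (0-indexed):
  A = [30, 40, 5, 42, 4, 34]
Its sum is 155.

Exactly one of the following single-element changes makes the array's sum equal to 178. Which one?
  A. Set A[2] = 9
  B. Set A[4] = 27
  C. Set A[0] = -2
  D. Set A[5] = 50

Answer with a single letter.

Answer: B

Derivation:
Option A: A[2] 5->9, delta=4, new_sum=155+(4)=159
Option B: A[4] 4->27, delta=23, new_sum=155+(23)=178 <-- matches target
Option C: A[0] 30->-2, delta=-32, new_sum=155+(-32)=123
Option D: A[5] 34->50, delta=16, new_sum=155+(16)=171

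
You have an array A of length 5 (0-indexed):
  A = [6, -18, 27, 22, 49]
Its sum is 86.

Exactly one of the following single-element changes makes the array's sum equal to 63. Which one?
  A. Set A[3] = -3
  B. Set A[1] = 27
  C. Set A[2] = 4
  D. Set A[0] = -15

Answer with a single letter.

Answer: C

Derivation:
Option A: A[3] 22->-3, delta=-25, new_sum=86+(-25)=61
Option B: A[1] -18->27, delta=45, new_sum=86+(45)=131
Option C: A[2] 27->4, delta=-23, new_sum=86+(-23)=63 <-- matches target
Option D: A[0] 6->-15, delta=-21, new_sum=86+(-21)=65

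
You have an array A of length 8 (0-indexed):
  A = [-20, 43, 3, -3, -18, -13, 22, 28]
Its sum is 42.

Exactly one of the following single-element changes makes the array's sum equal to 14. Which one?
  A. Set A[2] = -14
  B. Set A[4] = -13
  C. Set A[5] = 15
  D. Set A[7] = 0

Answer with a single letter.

Option A: A[2] 3->-14, delta=-17, new_sum=42+(-17)=25
Option B: A[4] -18->-13, delta=5, new_sum=42+(5)=47
Option C: A[5] -13->15, delta=28, new_sum=42+(28)=70
Option D: A[7] 28->0, delta=-28, new_sum=42+(-28)=14 <-- matches target

Answer: D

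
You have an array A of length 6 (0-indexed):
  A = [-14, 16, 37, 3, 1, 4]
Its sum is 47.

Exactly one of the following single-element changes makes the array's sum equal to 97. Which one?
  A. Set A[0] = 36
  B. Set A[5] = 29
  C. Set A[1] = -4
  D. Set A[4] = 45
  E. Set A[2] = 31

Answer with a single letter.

Option A: A[0] -14->36, delta=50, new_sum=47+(50)=97 <-- matches target
Option B: A[5] 4->29, delta=25, new_sum=47+(25)=72
Option C: A[1] 16->-4, delta=-20, new_sum=47+(-20)=27
Option D: A[4] 1->45, delta=44, new_sum=47+(44)=91
Option E: A[2] 37->31, delta=-6, new_sum=47+(-6)=41

Answer: A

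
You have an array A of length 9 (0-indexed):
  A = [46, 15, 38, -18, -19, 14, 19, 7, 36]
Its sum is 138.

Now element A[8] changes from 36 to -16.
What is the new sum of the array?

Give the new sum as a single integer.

Old value at index 8: 36
New value at index 8: -16
Delta = -16 - 36 = -52
New sum = old_sum + delta = 138 + (-52) = 86

Answer: 86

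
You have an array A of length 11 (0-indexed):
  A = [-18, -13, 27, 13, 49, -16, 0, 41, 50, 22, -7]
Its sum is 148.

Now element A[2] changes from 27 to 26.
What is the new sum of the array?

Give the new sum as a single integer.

Old value at index 2: 27
New value at index 2: 26
Delta = 26 - 27 = -1
New sum = old_sum + delta = 148 + (-1) = 147

Answer: 147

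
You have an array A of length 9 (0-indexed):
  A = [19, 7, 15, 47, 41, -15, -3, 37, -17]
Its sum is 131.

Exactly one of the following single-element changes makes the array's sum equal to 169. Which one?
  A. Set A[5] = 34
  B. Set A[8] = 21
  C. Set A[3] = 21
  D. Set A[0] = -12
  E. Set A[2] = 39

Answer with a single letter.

Option A: A[5] -15->34, delta=49, new_sum=131+(49)=180
Option B: A[8] -17->21, delta=38, new_sum=131+(38)=169 <-- matches target
Option C: A[3] 47->21, delta=-26, new_sum=131+(-26)=105
Option D: A[0] 19->-12, delta=-31, new_sum=131+(-31)=100
Option E: A[2] 15->39, delta=24, new_sum=131+(24)=155

Answer: B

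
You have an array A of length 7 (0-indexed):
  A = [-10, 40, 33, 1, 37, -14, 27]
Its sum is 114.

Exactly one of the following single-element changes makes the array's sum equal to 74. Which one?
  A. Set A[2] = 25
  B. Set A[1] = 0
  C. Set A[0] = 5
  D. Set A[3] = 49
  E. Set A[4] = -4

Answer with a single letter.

Option A: A[2] 33->25, delta=-8, new_sum=114+(-8)=106
Option B: A[1] 40->0, delta=-40, new_sum=114+(-40)=74 <-- matches target
Option C: A[0] -10->5, delta=15, new_sum=114+(15)=129
Option D: A[3] 1->49, delta=48, new_sum=114+(48)=162
Option E: A[4] 37->-4, delta=-41, new_sum=114+(-41)=73

Answer: B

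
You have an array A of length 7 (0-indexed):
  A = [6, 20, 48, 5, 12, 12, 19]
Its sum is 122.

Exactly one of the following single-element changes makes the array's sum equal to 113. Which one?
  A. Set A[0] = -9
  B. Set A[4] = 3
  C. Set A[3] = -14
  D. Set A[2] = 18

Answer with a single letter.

Option A: A[0] 6->-9, delta=-15, new_sum=122+(-15)=107
Option B: A[4] 12->3, delta=-9, new_sum=122+(-9)=113 <-- matches target
Option C: A[3] 5->-14, delta=-19, new_sum=122+(-19)=103
Option D: A[2] 48->18, delta=-30, new_sum=122+(-30)=92

Answer: B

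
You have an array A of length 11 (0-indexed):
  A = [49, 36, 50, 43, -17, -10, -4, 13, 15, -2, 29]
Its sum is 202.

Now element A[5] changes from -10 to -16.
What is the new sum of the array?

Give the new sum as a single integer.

Old value at index 5: -10
New value at index 5: -16
Delta = -16 - -10 = -6
New sum = old_sum + delta = 202 + (-6) = 196

Answer: 196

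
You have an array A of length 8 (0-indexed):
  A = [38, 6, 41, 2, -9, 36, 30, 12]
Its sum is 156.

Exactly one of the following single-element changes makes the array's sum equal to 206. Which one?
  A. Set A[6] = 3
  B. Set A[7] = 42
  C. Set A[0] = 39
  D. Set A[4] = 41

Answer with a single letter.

Answer: D

Derivation:
Option A: A[6] 30->3, delta=-27, new_sum=156+(-27)=129
Option B: A[7] 12->42, delta=30, new_sum=156+(30)=186
Option C: A[0] 38->39, delta=1, new_sum=156+(1)=157
Option D: A[4] -9->41, delta=50, new_sum=156+(50)=206 <-- matches target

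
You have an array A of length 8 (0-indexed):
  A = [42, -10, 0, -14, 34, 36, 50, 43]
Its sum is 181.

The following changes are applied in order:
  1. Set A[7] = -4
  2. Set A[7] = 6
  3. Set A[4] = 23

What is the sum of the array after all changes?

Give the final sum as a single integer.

Answer: 133

Derivation:
Initial sum: 181
Change 1: A[7] 43 -> -4, delta = -47, sum = 134
Change 2: A[7] -4 -> 6, delta = 10, sum = 144
Change 3: A[4] 34 -> 23, delta = -11, sum = 133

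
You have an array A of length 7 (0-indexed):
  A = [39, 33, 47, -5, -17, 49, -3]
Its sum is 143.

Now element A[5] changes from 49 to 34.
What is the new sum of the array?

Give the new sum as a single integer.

Answer: 128

Derivation:
Old value at index 5: 49
New value at index 5: 34
Delta = 34 - 49 = -15
New sum = old_sum + delta = 143 + (-15) = 128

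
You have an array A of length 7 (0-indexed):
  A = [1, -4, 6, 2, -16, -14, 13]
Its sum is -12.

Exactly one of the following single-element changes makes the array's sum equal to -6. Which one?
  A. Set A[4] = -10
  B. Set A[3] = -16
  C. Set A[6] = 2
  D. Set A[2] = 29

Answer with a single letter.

Option A: A[4] -16->-10, delta=6, new_sum=-12+(6)=-6 <-- matches target
Option B: A[3] 2->-16, delta=-18, new_sum=-12+(-18)=-30
Option C: A[6] 13->2, delta=-11, new_sum=-12+(-11)=-23
Option D: A[2] 6->29, delta=23, new_sum=-12+(23)=11

Answer: A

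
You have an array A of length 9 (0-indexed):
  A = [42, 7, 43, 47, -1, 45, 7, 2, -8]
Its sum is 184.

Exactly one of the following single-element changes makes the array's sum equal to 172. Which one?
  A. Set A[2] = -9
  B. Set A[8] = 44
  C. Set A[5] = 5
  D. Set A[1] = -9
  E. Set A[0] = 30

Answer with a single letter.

Answer: E

Derivation:
Option A: A[2] 43->-9, delta=-52, new_sum=184+(-52)=132
Option B: A[8] -8->44, delta=52, new_sum=184+(52)=236
Option C: A[5] 45->5, delta=-40, new_sum=184+(-40)=144
Option D: A[1] 7->-9, delta=-16, new_sum=184+(-16)=168
Option E: A[0] 42->30, delta=-12, new_sum=184+(-12)=172 <-- matches target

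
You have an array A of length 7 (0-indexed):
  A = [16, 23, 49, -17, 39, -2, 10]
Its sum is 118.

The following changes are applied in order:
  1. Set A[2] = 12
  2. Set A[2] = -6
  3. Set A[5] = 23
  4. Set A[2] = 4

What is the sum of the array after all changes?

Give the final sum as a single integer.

Initial sum: 118
Change 1: A[2] 49 -> 12, delta = -37, sum = 81
Change 2: A[2] 12 -> -6, delta = -18, sum = 63
Change 3: A[5] -2 -> 23, delta = 25, sum = 88
Change 4: A[2] -6 -> 4, delta = 10, sum = 98

Answer: 98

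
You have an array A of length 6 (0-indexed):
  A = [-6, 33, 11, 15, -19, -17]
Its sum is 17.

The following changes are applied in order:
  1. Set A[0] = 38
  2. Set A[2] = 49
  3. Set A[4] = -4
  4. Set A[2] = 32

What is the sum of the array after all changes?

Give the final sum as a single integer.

Answer: 97

Derivation:
Initial sum: 17
Change 1: A[0] -6 -> 38, delta = 44, sum = 61
Change 2: A[2] 11 -> 49, delta = 38, sum = 99
Change 3: A[4] -19 -> -4, delta = 15, sum = 114
Change 4: A[2] 49 -> 32, delta = -17, sum = 97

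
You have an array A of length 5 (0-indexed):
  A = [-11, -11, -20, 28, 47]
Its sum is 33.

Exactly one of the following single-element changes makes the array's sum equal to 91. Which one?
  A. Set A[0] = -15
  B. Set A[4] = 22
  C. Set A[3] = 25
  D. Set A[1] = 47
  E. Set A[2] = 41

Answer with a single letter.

Option A: A[0] -11->-15, delta=-4, new_sum=33+(-4)=29
Option B: A[4] 47->22, delta=-25, new_sum=33+(-25)=8
Option C: A[3] 28->25, delta=-3, new_sum=33+(-3)=30
Option D: A[1] -11->47, delta=58, new_sum=33+(58)=91 <-- matches target
Option E: A[2] -20->41, delta=61, new_sum=33+(61)=94

Answer: D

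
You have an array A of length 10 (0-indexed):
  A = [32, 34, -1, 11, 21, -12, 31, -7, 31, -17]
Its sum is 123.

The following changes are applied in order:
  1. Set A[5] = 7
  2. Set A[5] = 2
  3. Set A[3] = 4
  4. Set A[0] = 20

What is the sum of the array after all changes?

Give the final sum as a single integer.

Initial sum: 123
Change 1: A[5] -12 -> 7, delta = 19, sum = 142
Change 2: A[5] 7 -> 2, delta = -5, sum = 137
Change 3: A[3] 11 -> 4, delta = -7, sum = 130
Change 4: A[0] 32 -> 20, delta = -12, sum = 118

Answer: 118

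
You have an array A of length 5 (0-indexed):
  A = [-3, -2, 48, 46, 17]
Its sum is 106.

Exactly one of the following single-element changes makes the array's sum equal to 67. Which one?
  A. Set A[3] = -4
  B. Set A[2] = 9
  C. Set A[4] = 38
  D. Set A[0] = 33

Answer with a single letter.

Answer: B

Derivation:
Option A: A[3] 46->-4, delta=-50, new_sum=106+(-50)=56
Option B: A[2] 48->9, delta=-39, new_sum=106+(-39)=67 <-- matches target
Option C: A[4] 17->38, delta=21, new_sum=106+(21)=127
Option D: A[0] -3->33, delta=36, new_sum=106+(36)=142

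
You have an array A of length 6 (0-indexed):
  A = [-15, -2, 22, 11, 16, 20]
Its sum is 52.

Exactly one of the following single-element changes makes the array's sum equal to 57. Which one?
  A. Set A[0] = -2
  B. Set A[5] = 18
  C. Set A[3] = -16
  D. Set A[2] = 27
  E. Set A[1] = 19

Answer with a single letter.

Answer: D

Derivation:
Option A: A[0] -15->-2, delta=13, new_sum=52+(13)=65
Option B: A[5] 20->18, delta=-2, new_sum=52+(-2)=50
Option C: A[3] 11->-16, delta=-27, new_sum=52+(-27)=25
Option D: A[2] 22->27, delta=5, new_sum=52+(5)=57 <-- matches target
Option E: A[1] -2->19, delta=21, new_sum=52+(21)=73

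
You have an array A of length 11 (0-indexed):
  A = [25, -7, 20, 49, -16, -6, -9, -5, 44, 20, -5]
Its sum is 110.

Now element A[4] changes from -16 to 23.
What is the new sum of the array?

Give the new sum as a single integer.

Old value at index 4: -16
New value at index 4: 23
Delta = 23 - -16 = 39
New sum = old_sum + delta = 110 + (39) = 149

Answer: 149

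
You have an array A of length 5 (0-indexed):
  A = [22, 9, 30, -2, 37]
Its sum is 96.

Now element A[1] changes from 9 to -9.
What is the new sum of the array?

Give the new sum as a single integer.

Old value at index 1: 9
New value at index 1: -9
Delta = -9 - 9 = -18
New sum = old_sum + delta = 96 + (-18) = 78

Answer: 78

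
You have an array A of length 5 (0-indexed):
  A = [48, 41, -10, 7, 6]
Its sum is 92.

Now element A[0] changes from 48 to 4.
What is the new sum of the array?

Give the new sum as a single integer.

Old value at index 0: 48
New value at index 0: 4
Delta = 4 - 48 = -44
New sum = old_sum + delta = 92 + (-44) = 48

Answer: 48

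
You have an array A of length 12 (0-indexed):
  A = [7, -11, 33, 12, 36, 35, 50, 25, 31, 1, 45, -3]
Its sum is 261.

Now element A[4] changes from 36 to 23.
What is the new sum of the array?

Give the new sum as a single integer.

Answer: 248

Derivation:
Old value at index 4: 36
New value at index 4: 23
Delta = 23 - 36 = -13
New sum = old_sum + delta = 261 + (-13) = 248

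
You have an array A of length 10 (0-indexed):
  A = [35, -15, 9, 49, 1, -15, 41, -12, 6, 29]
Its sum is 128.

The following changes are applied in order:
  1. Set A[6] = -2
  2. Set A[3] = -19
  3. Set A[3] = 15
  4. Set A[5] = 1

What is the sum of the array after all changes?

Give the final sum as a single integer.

Answer: 67

Derivation:
Initial sum: 128
Change 1: A[6] 41 -> -2, delta = -43, sum = 85
Change 2: A[3] 49 -> -19, delta = -68, sum = 17
Change 3: A[3] -19 -> 15, delta = 34, sum = 51
Change 4: A[5] -15 -> 1, delta = 16, sum = 67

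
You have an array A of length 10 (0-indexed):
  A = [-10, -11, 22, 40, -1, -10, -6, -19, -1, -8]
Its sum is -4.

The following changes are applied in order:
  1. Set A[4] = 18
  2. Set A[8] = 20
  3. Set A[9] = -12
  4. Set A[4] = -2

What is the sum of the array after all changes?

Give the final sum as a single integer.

Answer: 12

Derivation:
Initial sum: -4
Change 1: A[4] -1 -> 18, delta = 19, sum = 15
Change 2: A[8] -1 -> 20, delta = 21, sum = 36
Change 3: A[9] -8 -> -12, delta = -4, sum = 32
Change 4: A[4] 18 -> -2, delta = -20, sum = 12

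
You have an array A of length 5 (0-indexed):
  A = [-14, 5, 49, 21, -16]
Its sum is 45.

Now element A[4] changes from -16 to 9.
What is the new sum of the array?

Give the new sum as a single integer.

Answer: 70

Derivation:
Old value at index 4: -16
New value at index 4: 9
Delta = 9 - -16 = 25
New sum = old_sum + delta = 45 + (25) = 70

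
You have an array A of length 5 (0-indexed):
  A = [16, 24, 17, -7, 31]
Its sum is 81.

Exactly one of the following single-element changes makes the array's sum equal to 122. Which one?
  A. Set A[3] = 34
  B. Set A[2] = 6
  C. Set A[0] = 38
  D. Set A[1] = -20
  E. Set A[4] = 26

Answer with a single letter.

Option A: A[3] -7->34, delta=41, new_sum=81+(41)=122 <-- matches target
Option B: A[2] 17->6, delta=-11, new_sum=81+(-11)=70
Option C: A[0] 16->38, delta=22, new_sum=81+(22)=103
Option D: A[1] 24->-20, delta=-44, new_sum=81+(-44)=37
Option E: A[4] 31->26, delta=-5, new_sum=81+(-5)=76

Answer: A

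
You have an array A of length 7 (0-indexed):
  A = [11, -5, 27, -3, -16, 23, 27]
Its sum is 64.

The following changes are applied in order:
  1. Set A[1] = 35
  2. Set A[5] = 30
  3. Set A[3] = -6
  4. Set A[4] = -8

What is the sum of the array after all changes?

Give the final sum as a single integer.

Initial sum: 64
Change 1: A[1] -5 -> 35, delta = 40, sum = 104
Change 2: A[5] 23 -> 30, delta = 7, sum = 111
Change 3: A[3] -3 -> -6, delta = -3, sum = 108
Change 4: A[4] -16 -> -8, delta = 8, sum = 116

Answer: 116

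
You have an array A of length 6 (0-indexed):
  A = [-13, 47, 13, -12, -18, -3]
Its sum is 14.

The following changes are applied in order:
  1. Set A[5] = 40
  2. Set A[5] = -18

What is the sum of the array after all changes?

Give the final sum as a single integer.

Initial sum: 14
Change 1: A[5] -3 -> 40, delta = 43, sum = 57
Change 2: A[5] 40 -> -18, delta = -58, sum = -1

Answer: -1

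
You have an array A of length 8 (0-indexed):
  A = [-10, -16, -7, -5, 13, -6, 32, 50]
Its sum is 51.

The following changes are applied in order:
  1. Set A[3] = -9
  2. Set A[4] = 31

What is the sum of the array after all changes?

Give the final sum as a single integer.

Initial sum: 51
Change 1: A[3] -5 -> -9, delta = -4, sum = 47
Change 2: A[4] 13 -> 31, delta = 18, sum = 65

Answer: 65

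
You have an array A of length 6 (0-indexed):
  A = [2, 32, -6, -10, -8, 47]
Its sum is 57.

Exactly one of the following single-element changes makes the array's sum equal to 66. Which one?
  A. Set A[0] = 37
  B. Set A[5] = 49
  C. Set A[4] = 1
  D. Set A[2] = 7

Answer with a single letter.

Option A: A[0] 2->37, delta=35, new_sum=57+(35)=92
Option B: A[5] 47->49, delta=2, new_sum=57+(2)=59
Option C: A[4] -8->1, delta=9, new_sum=57+(9)=66 <-- matches target
Option D: A[2] -6->7, delta=13, new_sum=57+(13)=70

Answer: C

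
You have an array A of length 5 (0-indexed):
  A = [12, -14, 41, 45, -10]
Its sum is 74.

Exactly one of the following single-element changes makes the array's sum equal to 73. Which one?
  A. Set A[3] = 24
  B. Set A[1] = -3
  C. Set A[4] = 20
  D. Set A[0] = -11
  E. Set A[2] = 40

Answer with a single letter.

Answer: E

Derivation:
Option A: A[3] 45->24, delta=-21, new_sum=74+(-21)=53
Option B: A[1] -14->-3, delta=11, new_sum=74+(11)=85
Option C: A[4] -10->20, delta=30, new_sum=74+(30)=104
Option D: A[0] 12->-11, delta=-23, new_sum=74+(-23)=51
Option E: A[2] 41->40, delta=-1, new_sum=74+(-1)=73 <-- matches target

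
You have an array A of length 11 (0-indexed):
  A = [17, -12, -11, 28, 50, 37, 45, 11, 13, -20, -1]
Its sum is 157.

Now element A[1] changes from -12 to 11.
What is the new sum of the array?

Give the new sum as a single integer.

Old value at index 1: -12
New value at index 1: 11
Delta = 11 - -12 = 23
New sum = old_sum + delta = 157 + (23) = 180

Answer: 180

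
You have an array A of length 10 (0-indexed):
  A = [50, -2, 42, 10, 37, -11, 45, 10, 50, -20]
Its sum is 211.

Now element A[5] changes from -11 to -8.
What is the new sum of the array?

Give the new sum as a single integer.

Old value at index 5: -11
New value at index 5: -8
Delta = -8 - -11 = 3
New sum = old_sum + delta = 211 + (3) = 214

Answer: 214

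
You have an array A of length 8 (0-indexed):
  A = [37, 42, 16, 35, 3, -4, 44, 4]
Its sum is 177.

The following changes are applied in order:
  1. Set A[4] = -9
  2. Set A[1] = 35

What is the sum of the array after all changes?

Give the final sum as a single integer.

Initial sum: 177
Change 1: A[4] 3 -> -9, delta = -12, sum = 165
Change 2: A[1] 42 -> 35, delta = -7, sum = 158

Answer: 158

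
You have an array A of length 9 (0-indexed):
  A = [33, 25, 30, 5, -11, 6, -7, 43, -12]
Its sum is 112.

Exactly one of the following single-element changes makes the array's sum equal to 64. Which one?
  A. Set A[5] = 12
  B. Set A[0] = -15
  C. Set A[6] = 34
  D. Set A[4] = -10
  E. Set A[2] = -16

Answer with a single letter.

Answer: B

Derivation:
Option A: A[5] 6->12, delta=6, new_sum=112+(6)=118
Option B: A[0] 33->-15, delta=-48, new_sum=112+(-48)=64 <-- matches target
Option C: A[6] -7->34, delta=41, new_sum=112+(41)=153
Option D: A[4] -11->-10, delta=1, new_sum=112+(1)=113
Option E: A[2] 30->-16, delta=-46, new_sum=112+(-46)=66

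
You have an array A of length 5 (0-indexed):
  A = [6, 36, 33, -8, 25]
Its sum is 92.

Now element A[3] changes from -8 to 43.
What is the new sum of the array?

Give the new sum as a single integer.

Answer: 143

Derivation:
Old value at index 3: -8
New value at index 3: 43
Delta = 43 - -8 = 51
New sum = old_sum + delta = 92 + (51) = 143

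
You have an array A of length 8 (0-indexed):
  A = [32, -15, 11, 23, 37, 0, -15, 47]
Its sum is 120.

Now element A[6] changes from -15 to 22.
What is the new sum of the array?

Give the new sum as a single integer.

Old value at index 6: -15
New value at index 6: 22
Delta = 22 - -15 = 37
New sum = old_sum + delta = 120 + (37) = 157

Answer: 157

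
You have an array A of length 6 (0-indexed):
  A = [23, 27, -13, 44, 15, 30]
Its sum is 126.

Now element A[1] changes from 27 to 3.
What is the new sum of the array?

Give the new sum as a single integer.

Old value at index 1: 27
New value at index 1: 3
Delta = 3 - 27 = -24
New sum = old_sum + delta = 126 + (-24) = 102

Answer: 102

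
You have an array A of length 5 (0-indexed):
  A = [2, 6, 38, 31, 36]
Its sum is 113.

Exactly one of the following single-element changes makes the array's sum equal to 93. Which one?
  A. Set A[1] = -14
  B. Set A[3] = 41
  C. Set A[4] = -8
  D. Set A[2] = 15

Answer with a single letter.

Answer: A

Derivation:
Option A: A[1] 6->-14, delta=-20, new_sum=113+(-20)=93 <-- matches target
Option B: A[3] 31->41, delta=10, new_sum=113+(10)=123
Option C: A[4] 36->-8, delta=-44, new_sum=113+(-44)=69
Option D: A[2] 38->15, delta=-23, new_sum=113+(-23)=90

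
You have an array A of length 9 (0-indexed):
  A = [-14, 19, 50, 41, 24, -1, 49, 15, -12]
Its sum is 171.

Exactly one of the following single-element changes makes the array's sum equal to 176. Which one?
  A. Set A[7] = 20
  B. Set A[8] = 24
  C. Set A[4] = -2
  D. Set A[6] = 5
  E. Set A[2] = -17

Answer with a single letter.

Option A: A[7] 15->20, delta=5, new_sum=171+(5)=176 <-- matches target
Option B: A[8] -12->24, delta=36, new_sum=171+(36)=207
Option C: A[4] 24->-2, delta=-26, new_sum=171+(-26)=145
Option D: A[6] 49->5, delta=-44, new_sum=171+(-44)=127
Option E: A[2] 50->-17, delta=-67, new_sum=171+(-67)=104

Answer: A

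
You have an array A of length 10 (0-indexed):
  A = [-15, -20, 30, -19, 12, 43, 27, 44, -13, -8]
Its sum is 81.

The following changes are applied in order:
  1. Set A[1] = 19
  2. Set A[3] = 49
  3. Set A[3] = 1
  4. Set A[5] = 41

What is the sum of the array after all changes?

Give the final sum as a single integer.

Answer: 138

Derivation:
Initial sum: 81
Change 1: A[1] -20 -> 19, delta = 39, sum = 120
Change 2: A[3] -19 -> 49, delta = 68, sum = 188
Change 3: A[3] 49 -> 1, delta = -48, sum = 140
Change 4: A[5] 43 -> 41, delta = -2, sum = 138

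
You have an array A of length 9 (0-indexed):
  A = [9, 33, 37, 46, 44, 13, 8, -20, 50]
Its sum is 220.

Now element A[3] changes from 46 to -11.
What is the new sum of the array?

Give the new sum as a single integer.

Answer: 163

Derivation:
Old value at index 3: 46
New value at index 3: -11
Delta = -11 - 46 = -57
New sum = old_sum + delta = 220 + (-57) = 163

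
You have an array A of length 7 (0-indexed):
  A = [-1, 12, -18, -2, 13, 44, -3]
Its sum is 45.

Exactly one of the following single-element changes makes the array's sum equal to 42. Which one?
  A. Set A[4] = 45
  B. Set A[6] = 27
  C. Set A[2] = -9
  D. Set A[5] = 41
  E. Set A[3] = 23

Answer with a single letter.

Answer: D

Derivation:
Option A: A[4] 13->45, delta=32, new_sum=45+(32)=77
Option B: A[6] -3->27, delta=30, new_sum=45+(30)=75
Option C: A[2] -18->-9, delta=9, new_sum=45+(9)=54
Option D: A[5] 44->41, delta=-3, new_sum=45+(-3)=42 <-- matches target
Option E: A[3] -2->23, delta=25, new_sum=45+(25)=70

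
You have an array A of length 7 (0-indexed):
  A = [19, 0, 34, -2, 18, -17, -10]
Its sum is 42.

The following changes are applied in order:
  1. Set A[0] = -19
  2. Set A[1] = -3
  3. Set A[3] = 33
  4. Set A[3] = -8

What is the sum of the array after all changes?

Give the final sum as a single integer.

Initial sum: 42
Change 1: A[0] 19 -> -19, delta = -38, sum = 4
Change 2: A[1] 0 -> -3, delta = -3, sum = 1
Change 3: A[3] -2 -> 33, delta = 35, sum = 36
Change 4: A[3] 33 -> -8, delta = -41, sum = -5

Answer: -5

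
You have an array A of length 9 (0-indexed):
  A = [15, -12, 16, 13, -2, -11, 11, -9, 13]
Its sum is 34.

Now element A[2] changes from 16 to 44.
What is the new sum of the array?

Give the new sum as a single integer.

Answer: 62

Derivation:
Old value at index 2: 16
New value at index 2: 44
Delta = 44 - 16 = 28
New sum = old_sum + delta = 34 + (28) = 62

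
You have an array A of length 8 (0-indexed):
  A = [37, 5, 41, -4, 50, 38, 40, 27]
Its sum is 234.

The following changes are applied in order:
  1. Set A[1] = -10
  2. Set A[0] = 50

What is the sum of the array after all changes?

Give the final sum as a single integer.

Initial sum: 234
Change 1: A[1] 5 -> -10, delta = -15, sum = 219
Change 2: A[0] 37 -> 50, delta = 13, sum = 232

Answer: 232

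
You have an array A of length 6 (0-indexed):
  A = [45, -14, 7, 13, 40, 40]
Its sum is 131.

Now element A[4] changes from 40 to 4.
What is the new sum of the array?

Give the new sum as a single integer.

Old value at index 4: 40
New value at index 4: 4
Delta = 4 - 40 = -36
New sum = old_sum + delta = 131 + (-36) = 95

Answer: 95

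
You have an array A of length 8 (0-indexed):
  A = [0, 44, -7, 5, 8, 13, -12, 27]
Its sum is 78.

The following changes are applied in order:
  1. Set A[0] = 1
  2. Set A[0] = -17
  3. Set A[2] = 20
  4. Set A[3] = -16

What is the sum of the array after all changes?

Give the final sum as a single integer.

Initial sum: 78
Change 1: A[0] 0 -> 1, delta = 1, sum = 79
Change 2: A[0] 1 -> -17, delta = -18, sum = 61
Change 3: A[2] -7 -> 20, delta = 27, sum = 88
Change 4: A[3] 5 -> -16, delta = -21, sum = 67

Answer: 67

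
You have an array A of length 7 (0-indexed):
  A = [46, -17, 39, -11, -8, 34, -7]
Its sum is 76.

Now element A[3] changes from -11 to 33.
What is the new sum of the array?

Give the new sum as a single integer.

Answer: 120

Derivation:
Old value at index 3: -11
New value at index 3: 33
Delta = 33 - -11 = 44
New sum = old_sum + delta = 76 + (44) = 120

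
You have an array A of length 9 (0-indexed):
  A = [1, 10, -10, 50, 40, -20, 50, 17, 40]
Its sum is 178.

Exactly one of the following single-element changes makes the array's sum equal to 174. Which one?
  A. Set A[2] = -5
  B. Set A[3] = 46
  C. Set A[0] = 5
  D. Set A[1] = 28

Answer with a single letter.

Answer: B

Derivation:
Option A: A[2] -10->-5, delta=5, new_sum=178+(5)=183
Option B: A[3] 50->46, delta=-4, new_sum=178+(-4)=174 <-- matches target
Option C: A[0] 1->5, delta=4, new_sum=178+(4)=182
Option D: A[1] 10->28, delta=18, new_sum=178+(18)=196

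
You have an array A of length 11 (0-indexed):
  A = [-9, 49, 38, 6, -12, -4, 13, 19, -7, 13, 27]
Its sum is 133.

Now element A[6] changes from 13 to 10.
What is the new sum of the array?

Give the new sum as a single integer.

Answer: 130

Derivation:
Old value at index 6: 13
New value at index 6: 10
Delta = 10 - 13 = -3
New sum = old_sum + delta = 133 + (-3) = 130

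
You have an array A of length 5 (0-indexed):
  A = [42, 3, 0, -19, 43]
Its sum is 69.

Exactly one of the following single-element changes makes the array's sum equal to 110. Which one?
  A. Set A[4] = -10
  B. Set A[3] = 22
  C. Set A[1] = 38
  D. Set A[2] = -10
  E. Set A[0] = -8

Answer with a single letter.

Option A: A[4] 43->-10, delta=-53, new_sum=69+(-53)=16
Option B: A[3] -19->22, delta=41, new_sum=69+(41)=110 <-- matches target
Option C: A[1] 3->38, delta=35, new_sum=69+(35)=104
Option D: A[2] 0->-10, delta=-10, new_sum=69+(-10)=59
Option E: A[0] 42->-8, delta=-50, new_sum=69+(-50)=19

Answer: B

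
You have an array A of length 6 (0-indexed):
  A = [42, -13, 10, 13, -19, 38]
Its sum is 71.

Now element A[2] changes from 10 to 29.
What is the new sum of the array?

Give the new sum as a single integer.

Old value at index 2: 10
New value at index 2: 29
Delta = 29 - 10 = 19
New sum = old_sum + delta = 71 + (19) = 90

Answer: 90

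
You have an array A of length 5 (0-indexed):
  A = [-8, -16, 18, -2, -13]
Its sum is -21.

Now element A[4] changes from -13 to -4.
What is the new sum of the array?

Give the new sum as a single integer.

Answer: -12

Derivation:
Old value at index 4: -13
New value at index 4: -4
Delta = -4 - -13 = 9
New sum = old_sum + delta = -21 + (9) = -12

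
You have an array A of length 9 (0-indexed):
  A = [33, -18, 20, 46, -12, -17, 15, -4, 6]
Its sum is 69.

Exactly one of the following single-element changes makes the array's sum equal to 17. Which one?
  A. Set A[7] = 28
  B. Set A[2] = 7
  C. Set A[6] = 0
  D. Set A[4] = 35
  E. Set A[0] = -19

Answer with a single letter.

Option A: A[7] -4->28, delta=32, new_sum=69+(32)=101
Option B: A[2] 20->7, delta=-13, new_sum=69+(-13)=56
Option C: A[6] 15->0, delta=-15, new_sum=69+(-15)=54
Option D: A[4] -12->35, delta=47, new_sum=69+(47)=116
Option E: A[0] 33->-19, delta=-52, new_sum=69+(-52)=17 <-- matches target

Answer: E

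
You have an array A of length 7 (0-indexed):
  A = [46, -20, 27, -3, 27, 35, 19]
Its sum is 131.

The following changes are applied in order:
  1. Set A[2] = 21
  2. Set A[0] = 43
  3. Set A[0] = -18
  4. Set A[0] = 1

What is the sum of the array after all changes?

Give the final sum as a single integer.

Initial sum: 131
Change 1: A[2] 27 -> 21, delta = -6, sum = 125
Change 2: A[0] 46 -> 43, delta = -3, sum = 122
Change 3: A[0] 43 -> -18, delta = -61, sum = 61
Change 4: A[0] -18 -> 1, delta = 19, sum = 80

Answer: 80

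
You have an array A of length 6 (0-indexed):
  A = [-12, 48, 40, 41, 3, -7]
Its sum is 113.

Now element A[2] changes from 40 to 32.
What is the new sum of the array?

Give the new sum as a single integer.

Answer: 105

Derivation:
Old value at index 2: 40
New value at index 2: 32
Delta = 32 - 40 = -8
New sum = old_sum + delta = 113 + (-8) = 105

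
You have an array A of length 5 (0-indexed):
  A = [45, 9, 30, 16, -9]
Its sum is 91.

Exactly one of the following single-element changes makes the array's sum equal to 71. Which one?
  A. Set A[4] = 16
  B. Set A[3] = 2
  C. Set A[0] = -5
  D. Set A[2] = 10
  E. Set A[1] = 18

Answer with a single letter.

Option A: A[4] -9->16, delta=25, new_sum=91+(25)=116
Option B: A[3] 16->2, delta=-14, new_sum=91+(-14)=77
Option C: A[0] 45->-5, delta=-50, new_sum=91+(-50)=41
Option D: A[2] 30->10, delta=-20, new_sum=91+(-20)=71 <-- matches target
Option E: A[1] 9->18, delta=9, new_sum=91+(9)=100

Answer: D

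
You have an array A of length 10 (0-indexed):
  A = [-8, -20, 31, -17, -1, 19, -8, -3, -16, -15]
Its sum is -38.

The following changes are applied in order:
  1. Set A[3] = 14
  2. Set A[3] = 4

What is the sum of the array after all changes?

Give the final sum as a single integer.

Answer: -17

Derivation:
Initial sum: -38
Change 1: A[3] -17 -> 14, delta = 31, sum = -7
Change 2: A[3] 14 -> 4, delta = -10, sum = -17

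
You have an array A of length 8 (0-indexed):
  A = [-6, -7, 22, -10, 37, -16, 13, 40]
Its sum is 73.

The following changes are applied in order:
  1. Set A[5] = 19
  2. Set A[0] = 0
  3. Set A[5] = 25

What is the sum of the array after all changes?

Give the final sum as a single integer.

Answer: 120

Derivation:
Initial sum: 73
Change 1: A[5] -16 -> 19, delta = 35, sum = 108
Change 2: A[0] -6 -> 0, delta = 6, sum = 114
Change 3: A[5] 19 -> 25, delta = 6, sum = 120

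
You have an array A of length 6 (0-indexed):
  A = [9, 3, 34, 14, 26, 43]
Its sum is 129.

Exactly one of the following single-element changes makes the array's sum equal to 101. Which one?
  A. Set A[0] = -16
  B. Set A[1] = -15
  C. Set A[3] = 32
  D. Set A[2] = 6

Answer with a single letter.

Answer: D

Derivation:
Option A: A[0] 9->-16, delta=-25, new_sum=129+(-25)=104
Option B: A[1] 3->-15, delta=-18, new_sum=129+(-18)=111
Option C: A[3] 14->32, delta=18, new_sum=129+(18)=147
Option D: A[2] 34->6, delta=-28, new_sum=129+(-28)=101 <-- matches target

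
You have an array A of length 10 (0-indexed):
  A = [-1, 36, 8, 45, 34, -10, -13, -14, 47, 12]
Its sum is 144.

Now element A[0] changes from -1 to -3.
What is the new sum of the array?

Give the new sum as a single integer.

Old value at index 0: -1
New value at index 0: -3
Delta = -3 - -1 = -2
New sum = old_sum + delta = 144 + (-2) = 142

Answer: 142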